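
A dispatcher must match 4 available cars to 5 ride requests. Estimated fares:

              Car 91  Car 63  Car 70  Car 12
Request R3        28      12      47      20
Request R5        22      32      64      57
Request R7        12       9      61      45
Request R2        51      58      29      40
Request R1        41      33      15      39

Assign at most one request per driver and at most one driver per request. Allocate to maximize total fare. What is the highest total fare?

Optimal: Car 91→Request R1 ($41), Car 63→Request R2 ($58), Car 70→Request R7 ($61), Car 12→Request R5 ($57) — total 41+58+61+57 = $217.
Row-greedy (each driver in turn takes its best remaining request) gives $193, worse by 24.
Swapping Car 70↔Car 91 (Car 70→Request R1 $15, Car 91→Request R7 $12) loses 75.

Max total: $217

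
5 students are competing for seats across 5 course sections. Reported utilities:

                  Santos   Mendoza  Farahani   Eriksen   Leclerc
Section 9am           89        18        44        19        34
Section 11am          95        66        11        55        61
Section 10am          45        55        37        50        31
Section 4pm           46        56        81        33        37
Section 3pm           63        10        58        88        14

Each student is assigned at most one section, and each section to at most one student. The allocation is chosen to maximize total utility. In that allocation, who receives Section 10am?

Treat this as an assignment problem: match each student to one section.
Optimal: Santos→Section 9am (89 points), Mendoza→Section 10am (55 points), Farahani→Section 4pm (81 points), Eriksen→Section 3pm (88 points), Leclerc→Section 11am (61 points) — total 89+55+81+88+61 = 374 points.
Max-entry greedy (repeatedly take the single best remaining cell) gives 353 points, worse by 21.
Next-best assignment: Santos→Section 9am, Mendoza→Section 11am, Farahani→Section 4pm, Eriksen→Section 3pm, Leclerc→Section 10am = 355 points.
No other one-to-one assignment exceeds 374 points.
Mendoza's own top section is Section 11am (66 points), but forcing Mendoza→Section 11am and reassigning the rest optimally gives only 355 points — worse by 19.

Mendoza receives Section 10am.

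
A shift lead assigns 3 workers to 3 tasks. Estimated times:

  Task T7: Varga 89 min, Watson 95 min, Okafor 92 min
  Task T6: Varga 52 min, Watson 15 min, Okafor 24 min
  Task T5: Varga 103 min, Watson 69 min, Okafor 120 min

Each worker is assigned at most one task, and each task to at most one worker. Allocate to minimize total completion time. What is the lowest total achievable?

Min total: 182 min

Optimal: Varga→Task T7 (89 min), Watson→Task T5 (69 min), Okafor→Task T6 (24 min) — total 89+69+24 = 182 min.
Min-entry greedy (repeatedly take the single cheapest remaining cell) gives 224 min, worse by 42.
Next-best assignment: Varga→Task T5, Watson→Task T6, Okafor→Task T7 = 210 min.
Swapping Okafor↔Varga (Okafor→Task T7 92 min, Varga→Task T6 52 min) adds 31.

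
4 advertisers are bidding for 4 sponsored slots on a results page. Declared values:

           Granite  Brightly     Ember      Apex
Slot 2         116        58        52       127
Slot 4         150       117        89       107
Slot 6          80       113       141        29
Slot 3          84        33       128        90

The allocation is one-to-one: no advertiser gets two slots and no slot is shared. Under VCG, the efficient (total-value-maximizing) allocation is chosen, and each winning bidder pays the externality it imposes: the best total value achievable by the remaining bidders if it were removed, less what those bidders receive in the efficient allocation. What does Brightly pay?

Efficient allocation: Granite→Slot 4 ($150), Brightly→Slot 6 ($113), Ember→Slot 3 ($128), Apex→Slot 2 ($127); total welfare W = $518.
Brightly receives Slot 6 at value $113, so the others get W − 113 = $405.
Without Brightly: best allocation of the remaining 3 bidders over all 4 slots is Granite→Slot 4 ($150), Ember→Slot 6 ($141), Apex→Slot 2 ($127), total $418.
VCG payment = (others' best without Brightly) − (others' welfare with Brightly) = 418 − 405 = $13.

Brightly pays $13.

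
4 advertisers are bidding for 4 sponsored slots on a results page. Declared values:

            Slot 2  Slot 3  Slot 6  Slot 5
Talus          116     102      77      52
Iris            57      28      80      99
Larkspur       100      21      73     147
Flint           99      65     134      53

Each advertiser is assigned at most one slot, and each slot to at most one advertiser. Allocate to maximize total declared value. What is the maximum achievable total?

This is the linear assignment problem.
Optimal: Talus→Slot 3 ($102), Iris→Slot 2 ($57), Larkspur→Slot 5 ($147), Flint→Slot 6 ($134) — total 102+57+147+134 = $440.
Max-entry greedy (repeatedly take the single best remaining cell) gives $425, worse by 15.
Next-best assignment: Talus→Slot 3, Iris→Slot 5, Larkspur→Slot 2, Flint→Slot 6 = $435.

Max total: $440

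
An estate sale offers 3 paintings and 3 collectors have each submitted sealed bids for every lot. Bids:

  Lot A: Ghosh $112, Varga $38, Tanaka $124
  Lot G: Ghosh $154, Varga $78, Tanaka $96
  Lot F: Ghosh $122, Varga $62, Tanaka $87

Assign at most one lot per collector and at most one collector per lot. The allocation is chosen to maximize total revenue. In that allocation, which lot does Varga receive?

Varga receives Lot F.

Optimal: Ghosh→Lot G ($154), Varga→Lot F ($62), Tanaka→Lot A ($124) — total 154+62+124 = $340.
Varga's own top lot is Lot G ($78), but forcing Varga→Lot G and reassigning the rest optimally gives only $324 — worse by 16.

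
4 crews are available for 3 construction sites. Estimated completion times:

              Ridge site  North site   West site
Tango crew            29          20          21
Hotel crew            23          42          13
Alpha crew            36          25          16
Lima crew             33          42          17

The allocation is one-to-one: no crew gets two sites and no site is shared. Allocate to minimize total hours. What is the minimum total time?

Treat this as an assignment problem: match each crew to one site.
Optimal: Hotel crew→Ridge site (23 hours), Tango crew→North site (20 hours), Alpha crew→West site (16 hours) — total 23+20+16 = 59 hours.
Next-best assignment: Hotel crew→Ridge site, Tango crew→North site, Lima crew→West site = 60 hours.
No other one-to-one assignment undercuts 59 hours.

Minimum total: 59 hours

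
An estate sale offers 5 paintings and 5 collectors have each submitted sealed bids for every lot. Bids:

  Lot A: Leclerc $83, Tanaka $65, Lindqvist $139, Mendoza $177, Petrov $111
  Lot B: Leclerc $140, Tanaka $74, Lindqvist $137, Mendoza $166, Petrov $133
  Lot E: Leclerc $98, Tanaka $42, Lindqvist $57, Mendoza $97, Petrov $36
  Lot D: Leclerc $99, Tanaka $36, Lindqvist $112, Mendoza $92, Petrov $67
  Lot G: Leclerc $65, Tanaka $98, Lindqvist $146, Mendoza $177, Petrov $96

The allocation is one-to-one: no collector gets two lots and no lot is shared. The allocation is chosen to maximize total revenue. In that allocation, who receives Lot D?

Optimal: Leclerc→Lot E ($98), Tanaka→Lot G ($98), Lindqvist→Lot D ($112), Mendoza→Lot A ($177), Petrov→Lot B ($133) — total 98+98+112+177+133 = $618.
Max-entry greedy (repeatedly take the single best remaining cell) gives $572, worse by 46.
Lindqvist's own top lot is Lot G ($146), but forcing Lindqvist→Lot G and reassigning the rest optimally gives only $597 — worse by 21.

Lindqvist receives Lot D.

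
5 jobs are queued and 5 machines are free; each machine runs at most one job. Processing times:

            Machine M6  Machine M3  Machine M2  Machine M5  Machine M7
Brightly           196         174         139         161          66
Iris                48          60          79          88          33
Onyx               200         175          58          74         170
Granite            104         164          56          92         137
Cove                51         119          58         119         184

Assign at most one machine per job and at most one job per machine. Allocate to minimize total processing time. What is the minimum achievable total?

Optimal: Brightly→Machine M7 (66 min), Iris→Machine M3 (60 min), Onyx→Machine M5 (74 min), Granite→Machine M2 (56 min), Cove→Machine M6 (51 min) — total 66+60+74+56+51 = 307 min.
Next-best assignment: Brightly→Machine M7, Iris→Machine M3, Onyx→Machine M2, Granite→Machine M5, Cove→Machine M6 = 327 min.

Min total: 307 min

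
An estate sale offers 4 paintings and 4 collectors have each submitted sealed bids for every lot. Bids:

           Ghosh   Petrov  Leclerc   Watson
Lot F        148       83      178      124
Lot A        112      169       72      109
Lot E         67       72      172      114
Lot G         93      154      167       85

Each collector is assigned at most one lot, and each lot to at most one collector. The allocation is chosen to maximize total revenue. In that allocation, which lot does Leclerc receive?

Leclerc receives Lot G.

Optimal: Ghosh→Lot F ($148), Petrov→Lot A ($169), Leclerc→Lot G ($167), Watson→Lot E ($114) — total 148+169+167+114 = $598.
Row-greedy (each collector in turn takes its best remaining lot) gives $574, worse by 24.
Next-best assignment: Ghosh→Lot F, Petrov→Lot G, Leclerc→Lot E, Watson→Lot A = $583.
Swapping Petrov↔Watson (Petrov→Lot E $72, Watson→Lot A $109) loses 102.
No other one-to-one assignment exceeds $598.
Leclerc's own top lot is Lot F ($178), but forcing Leclerc→Lot F and reassigning the rest optimally gives only $558 — worse by 40.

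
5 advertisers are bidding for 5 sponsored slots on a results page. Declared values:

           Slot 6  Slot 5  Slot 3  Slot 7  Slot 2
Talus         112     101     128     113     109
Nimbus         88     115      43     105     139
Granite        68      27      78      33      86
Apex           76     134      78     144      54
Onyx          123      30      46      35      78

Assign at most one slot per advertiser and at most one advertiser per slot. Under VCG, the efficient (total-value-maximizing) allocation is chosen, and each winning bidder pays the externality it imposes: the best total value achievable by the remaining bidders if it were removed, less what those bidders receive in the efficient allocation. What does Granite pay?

Granite pays $24.

Efficient allocation: Talus→Slot 3 ($128), Nimbus→Slot 5 ($115), Granite→Slot 2 ($86), Apex→Slot 7 ($144), Onyx→Slot 6 ($123); total welfare W = $596.
Granite receives Slot 2 at value $86, so the others get W − 86 = $510.
Without Granite: best allocation of the remaining 4 bidders over all 5 slots is Talus→Slot 3 ($128), Nimbus→Slot 2 ($139), Apex→Slot 7 ($144), Onyx→Slot 6 ($123), total $534.
VCG payment = (others' best without Granite) − (others' welfare with Granite) = 534 − 510 = $24.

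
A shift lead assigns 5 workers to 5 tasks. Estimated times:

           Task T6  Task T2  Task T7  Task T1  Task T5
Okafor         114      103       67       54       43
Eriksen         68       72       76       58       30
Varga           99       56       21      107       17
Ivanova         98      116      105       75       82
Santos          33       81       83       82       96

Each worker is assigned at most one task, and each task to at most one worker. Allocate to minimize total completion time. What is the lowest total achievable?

Minimum total: 244 min

Optimal: Okafor→Task T5 (43 min), Eriksen→Task T2 (72 min), Varga→Task T7 (21 min), Ivanova→Task T1 (75 min), Santos→Task T6 (33 min) — total 43+72+21+75+33 = 244 min.
Column-greedy (each task in turn goes to its cheapest remaining worker) gives 296 min, worse by 52.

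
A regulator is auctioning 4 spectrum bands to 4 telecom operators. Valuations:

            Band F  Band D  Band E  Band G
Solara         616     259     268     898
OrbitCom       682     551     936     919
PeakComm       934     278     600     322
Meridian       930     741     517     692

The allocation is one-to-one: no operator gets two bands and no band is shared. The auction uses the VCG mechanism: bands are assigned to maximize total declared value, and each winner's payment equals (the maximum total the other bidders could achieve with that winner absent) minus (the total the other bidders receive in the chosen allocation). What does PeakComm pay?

Efficient allocation: Solara→Band G ($898M), OrbitCom→Band E ($936M), PeakComm→Band F ($934M), Meridian→Band D ($741M); total welfare W = $3509M.
PeakComm receives Band F at value $934M, so the others get W − 934 = $2575M.
Without PeakComm: best allocation of the remaining 3 bidders over all 4 bands is Solara→Band G ($898M), OrbitCom→Band E ($936M), Meridian→Band F ($930M), total $2764M.
VCG payment = (others' best without PeakComm) − (others' welfare with PeakComm) = 2764 − 2575 = $189M.

PeakComm pays $189M.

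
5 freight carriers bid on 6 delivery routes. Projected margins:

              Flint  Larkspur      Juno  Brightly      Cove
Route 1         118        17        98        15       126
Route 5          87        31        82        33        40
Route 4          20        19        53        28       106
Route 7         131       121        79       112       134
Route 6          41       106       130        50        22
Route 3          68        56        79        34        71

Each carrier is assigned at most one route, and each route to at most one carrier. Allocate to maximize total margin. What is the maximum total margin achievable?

Optimal: Flint→Route 1 ($118k), Larkspur→Route 6 ($106k), Juno→Route 5 ($82k), Brightly→Route 7 ($112k), Cove→Route 4 ($106k) — total 118+106+82+112+106 = $524k.
Max-entry greedy (repeatedly take the single best remaining cell) gives $471k, worse by 53.
Swapping Juno↔Flint (Juno→Route 1 $98k, Flint→Route 5 $87k) loses 15.

Maximum total: $524k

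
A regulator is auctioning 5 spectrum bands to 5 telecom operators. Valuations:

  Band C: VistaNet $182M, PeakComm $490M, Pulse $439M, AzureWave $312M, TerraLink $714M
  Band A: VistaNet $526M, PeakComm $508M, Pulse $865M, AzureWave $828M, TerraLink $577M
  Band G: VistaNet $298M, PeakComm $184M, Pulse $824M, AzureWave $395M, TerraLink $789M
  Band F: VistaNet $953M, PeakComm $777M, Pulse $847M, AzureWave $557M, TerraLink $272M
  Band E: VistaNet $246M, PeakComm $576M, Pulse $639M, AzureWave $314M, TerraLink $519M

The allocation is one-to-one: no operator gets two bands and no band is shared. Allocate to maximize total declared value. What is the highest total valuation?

Max total: $3895M

Treat this as an assignment problem: match each operator to one band.
Optimal: VistaNet→Band F ($953M), PeakComm→Band E ($576M), Pulse→Band G ($824M), AzureWave→Band A ($828M), TerraLink→Band C ($714M) — total 953+576+824+828+714 = $3895M.
Row-greedy (each operator in turn takes its best remaining band) gives $3503M, worse by 392.
Every other assignment is strictly worse.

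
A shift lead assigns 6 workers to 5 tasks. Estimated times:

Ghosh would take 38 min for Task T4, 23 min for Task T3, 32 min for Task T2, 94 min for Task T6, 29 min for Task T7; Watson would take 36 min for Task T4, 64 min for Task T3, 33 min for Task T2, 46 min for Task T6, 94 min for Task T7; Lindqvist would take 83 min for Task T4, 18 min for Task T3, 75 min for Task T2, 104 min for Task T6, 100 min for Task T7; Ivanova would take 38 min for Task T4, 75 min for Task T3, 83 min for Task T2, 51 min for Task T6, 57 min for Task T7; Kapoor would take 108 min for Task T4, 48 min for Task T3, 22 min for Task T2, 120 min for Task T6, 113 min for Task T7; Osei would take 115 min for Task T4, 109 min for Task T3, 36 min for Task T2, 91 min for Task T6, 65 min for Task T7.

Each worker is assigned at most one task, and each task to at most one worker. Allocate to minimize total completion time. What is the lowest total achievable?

Minimum total: 153 min

Treat this as an assignment problem: match each worker to one task.
Optimal: Ivanova→Task T4 (38 min), Lindqvist→Task T3 (18 min), Kapoor→Task T2 (22 min), Watson→Task T6 (46 min), Ghosh→Task T7 (29 min) — total 38+18+22+46+29 = 153 min.
Min-entry greedy (repeatedly take the single cheapest remaining cell) gives 156 min, worse by 3.
Swapping Ghosh↔Watson (Ghosh→Task T6 94 min, Watson→Task T7 94 min) adds 113.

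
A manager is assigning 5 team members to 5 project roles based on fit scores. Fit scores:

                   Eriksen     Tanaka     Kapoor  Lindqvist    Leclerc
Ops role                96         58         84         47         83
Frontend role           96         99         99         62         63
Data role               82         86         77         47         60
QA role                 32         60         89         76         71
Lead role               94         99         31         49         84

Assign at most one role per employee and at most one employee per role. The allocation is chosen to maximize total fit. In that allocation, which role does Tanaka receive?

Tanaka receives Data role.

Optimal: Eriksen→Ops role (96 pts), Tanaka→Data role (86 pts), Kapoor→Frontend role (99 pts), Lindqvist→QA role (76 pts), Leclerc→Lead role (84 pts) — total 96+86+99+76+84 = 441 pts.
Column-greedy (each role in turn goes to its best remaining employee) gives 432 pts, worse by 9.
Next-best assignment: Eriksen→Data role, Tanaka→Lead role, Kapoor→Frontend role, Lindqvist→QA role, Leclerc→Ops role = 439 pts.
No other one-to-one assignment exceeds 441 pts.
Tanaka's own top role is Frontend role (99 pts), but forcing Tanaka→Frontend role and reassigning the rest optimally gives only 432 pts — worse by 9.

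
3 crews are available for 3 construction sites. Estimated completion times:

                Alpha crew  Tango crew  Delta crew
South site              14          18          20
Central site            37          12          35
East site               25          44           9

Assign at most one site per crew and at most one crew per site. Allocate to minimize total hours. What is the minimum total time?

Minimum total: 35 hours

Optimal: Alpha crew→South site (14 hours), Tango crew→Central site (12 hours), Delta crew→East site (9 hours) — total 14+12+9 = 35 hours.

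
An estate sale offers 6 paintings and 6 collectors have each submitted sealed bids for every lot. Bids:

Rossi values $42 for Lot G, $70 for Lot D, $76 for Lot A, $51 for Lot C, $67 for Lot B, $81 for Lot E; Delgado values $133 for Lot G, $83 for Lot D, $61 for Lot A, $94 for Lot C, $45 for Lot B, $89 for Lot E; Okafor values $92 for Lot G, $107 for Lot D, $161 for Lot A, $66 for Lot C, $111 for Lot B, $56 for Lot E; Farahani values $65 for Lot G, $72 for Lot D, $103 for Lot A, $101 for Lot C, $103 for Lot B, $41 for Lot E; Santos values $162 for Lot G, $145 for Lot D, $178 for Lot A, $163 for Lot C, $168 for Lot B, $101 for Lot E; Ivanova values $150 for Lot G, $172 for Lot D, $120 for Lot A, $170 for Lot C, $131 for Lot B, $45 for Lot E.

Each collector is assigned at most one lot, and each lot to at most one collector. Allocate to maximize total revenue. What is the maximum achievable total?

Optimal: Rossi→Lot E ($81), Delgado→Lot G ($133), Okafor→Lot A ($161), Farahani→Lot C ($101), Santos→Lot B ($168), Ivanova→Lot D ($172) — total 81+133+161+101+168+172 = $816.
Column-greedy (each lot in turn goes to its best remaining collector) gives $752, worse by 64.
Next-best assignment: Rossi→Lot E, Delgado→Lot G, Okafor→Lot A, Farahani→Lot B, Santos→Lot C, Ivanova→Lot D = $813.

Maximum total: $816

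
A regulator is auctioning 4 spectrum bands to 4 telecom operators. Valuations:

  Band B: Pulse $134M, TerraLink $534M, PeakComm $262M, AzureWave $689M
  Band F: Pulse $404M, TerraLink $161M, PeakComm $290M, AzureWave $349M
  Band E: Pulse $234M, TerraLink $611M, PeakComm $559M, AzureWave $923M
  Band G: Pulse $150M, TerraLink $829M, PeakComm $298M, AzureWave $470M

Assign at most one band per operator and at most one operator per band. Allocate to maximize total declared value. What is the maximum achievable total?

Max total: $2481M

Treat this as an assignment problem: match each operator to one band.
Optimal: Pulse→Band F ($404M), TerraLink→Band G ($829M), PeakComm→Band E ($559M), AzureWave→Band B ($689M) — total 404+829+559+689 = $2481M.
Column-greedy (each band in turn goes to its best remaining operator) gives $2002M, worse by 479.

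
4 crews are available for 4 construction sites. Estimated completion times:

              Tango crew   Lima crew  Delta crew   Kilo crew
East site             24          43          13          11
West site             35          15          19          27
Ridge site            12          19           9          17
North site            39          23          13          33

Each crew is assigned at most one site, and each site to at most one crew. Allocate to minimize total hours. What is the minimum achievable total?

This is the linear assignment problem.
Optimal: Tango crew→Ridge site (12 hours), Lima crew→West site (15 hours), Delta crew→North site (13 hours), Kilo crew→East site (11 hours) — total 12+15+13+11 = 51 hours.
Row-greedy (each crew in turn takes its cheapest remaining site) gives 73 hours, worse by 22.

Min total: 51 hours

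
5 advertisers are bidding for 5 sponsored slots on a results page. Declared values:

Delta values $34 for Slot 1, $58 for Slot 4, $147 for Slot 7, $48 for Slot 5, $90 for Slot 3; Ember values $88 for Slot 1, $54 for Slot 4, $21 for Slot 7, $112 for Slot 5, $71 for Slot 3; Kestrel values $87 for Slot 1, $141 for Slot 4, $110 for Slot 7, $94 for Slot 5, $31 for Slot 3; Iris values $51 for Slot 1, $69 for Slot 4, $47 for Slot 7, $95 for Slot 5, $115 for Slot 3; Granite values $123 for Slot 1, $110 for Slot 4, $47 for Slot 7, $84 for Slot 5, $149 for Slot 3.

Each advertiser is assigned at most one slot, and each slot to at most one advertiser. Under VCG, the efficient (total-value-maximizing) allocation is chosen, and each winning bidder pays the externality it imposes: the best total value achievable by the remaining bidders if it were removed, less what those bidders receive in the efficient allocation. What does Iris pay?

Efficient allocation: Delta→Slot 7 ($147), Ember→Slot 5 ($112), Kestrel→Slot 4 ($141), Iris→Slot 3 ($115), Granite→Slot 1 ($123); total welfare W = $638.
Iris receives Slot 3 at value $115, so the others get W − 115 = $523.
Without Iris: best allocation of the remaining 4 bidders over all 5 slots is Delta→Slot 7 ($147), Ember→Slot 5 ($112), Kestrel→Slot 4 ($141), Granite→Slot 3 ($149), total $549.
VCG payment = (others' best without Iris) − (others' welfare with Iris) = 549 − 523 = $26.

Iris pays $26.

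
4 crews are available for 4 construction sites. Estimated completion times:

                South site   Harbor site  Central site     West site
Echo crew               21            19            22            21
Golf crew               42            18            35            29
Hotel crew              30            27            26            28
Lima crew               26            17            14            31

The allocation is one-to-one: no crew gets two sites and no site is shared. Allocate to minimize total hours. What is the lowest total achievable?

Min total: 81 hours

Treat this as an assignment problem: match each crew to one site.
Optimal: Echo crew→South site (21 hours), Golf crew→Harbor site (18 hours), Hotel crew→West site (28 hours), Lima crew→Central site (14 hours) — total 21+18+28+14 = 81 hours.
Column-greedy (each site in turn goes to its cheapest remaining crew) gives 93 hours, worse by 12.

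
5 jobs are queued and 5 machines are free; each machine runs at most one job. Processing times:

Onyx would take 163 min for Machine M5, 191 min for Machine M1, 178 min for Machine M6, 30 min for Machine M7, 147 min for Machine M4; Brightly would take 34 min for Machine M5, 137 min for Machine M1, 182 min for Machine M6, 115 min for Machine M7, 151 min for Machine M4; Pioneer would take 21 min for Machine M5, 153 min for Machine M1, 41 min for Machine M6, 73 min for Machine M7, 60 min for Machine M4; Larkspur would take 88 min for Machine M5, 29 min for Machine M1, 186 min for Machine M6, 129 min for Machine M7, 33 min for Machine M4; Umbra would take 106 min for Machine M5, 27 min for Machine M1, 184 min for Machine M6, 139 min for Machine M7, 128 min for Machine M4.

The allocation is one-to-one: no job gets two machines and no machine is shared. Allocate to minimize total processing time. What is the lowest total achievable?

Min total: 165 min

Optimal: Onyx→Machine M7 (30 min), Brightly→Machine M5 (34 min), Pioneer→Machine M6 (41 min), Larkspur→Machine M4 (33 min), Umbra→Machine M1 (27 min) — total 30+34+41+33+27 = 165 min.
Min-entry greedy (repeatedly take the single cheapest remaining cell) gives 293 min, worse by 128.
Swapping Brightly↔Pioneer (Brightly→Machine M6 182 min, Pioneer→Machine M5 21 min) adds 128.
Every other assignment is strictly worse.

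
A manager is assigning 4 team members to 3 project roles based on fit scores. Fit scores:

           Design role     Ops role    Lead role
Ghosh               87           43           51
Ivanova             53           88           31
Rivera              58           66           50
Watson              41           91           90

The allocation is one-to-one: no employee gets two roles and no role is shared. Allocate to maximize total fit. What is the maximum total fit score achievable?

Optimal: Ghosh→Design role (87 pts), Ivanova→Ops role (88 pts), Watson→Lead role (90 pts) — total 87+88+90 = 265 pts.
Max-entry greedy (repeatedly take the single best remaining cell) gives 228 pts, worse by 37.
Next-best assignment: Ghosh→Design role, Rivera→Ops role, Watson→Lead role = 243 pts.
Swapping Ivanova↔Watson (Ivanova→Lead role 31 pts, Watson→Ops role 91 pts) loses 56.

Max total: 265 pts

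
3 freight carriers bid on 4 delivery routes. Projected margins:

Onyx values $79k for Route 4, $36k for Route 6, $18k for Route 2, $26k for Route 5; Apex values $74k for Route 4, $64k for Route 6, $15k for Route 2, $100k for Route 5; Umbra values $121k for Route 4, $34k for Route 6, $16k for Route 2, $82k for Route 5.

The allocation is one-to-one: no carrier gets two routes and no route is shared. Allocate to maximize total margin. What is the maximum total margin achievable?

Max total: $257k

Optimal: Onyx→Route 6 ($36k), Apex→Route 5 ($100k), Umbra→Route 4 ($121k) — total 36+100+121 = $257k.
Row-greedy (each carrier in turn takes its best remaining route) gives $213k, worse by 44.
Next-best assignment: Onyx→Route 2, Apex→Route 5, Umbra→Route 4 = $239k.
Every other assignment is strictly worse.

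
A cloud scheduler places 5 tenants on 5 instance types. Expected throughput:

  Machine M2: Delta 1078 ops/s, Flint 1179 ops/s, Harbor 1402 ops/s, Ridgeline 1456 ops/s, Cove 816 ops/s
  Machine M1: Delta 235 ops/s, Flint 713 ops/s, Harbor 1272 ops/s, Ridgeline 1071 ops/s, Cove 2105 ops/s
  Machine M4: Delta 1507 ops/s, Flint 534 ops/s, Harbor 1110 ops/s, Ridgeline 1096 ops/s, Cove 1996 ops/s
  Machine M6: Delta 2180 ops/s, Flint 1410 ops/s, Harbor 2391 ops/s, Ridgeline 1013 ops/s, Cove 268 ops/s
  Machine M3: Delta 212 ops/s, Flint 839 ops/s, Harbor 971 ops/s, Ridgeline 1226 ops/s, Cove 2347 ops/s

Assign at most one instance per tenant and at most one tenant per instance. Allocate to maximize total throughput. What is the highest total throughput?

Max total: 8495 ops/s

Treat this as an assignment problem: match each tenant to one instance.
Optimal: Delta→Machine M4 (1507 ops/s), Flint→Machine M2 (1179 ops/s), Harbor→Machine M6 (2391 ops/s), Ridgeline→Machine M1 (1071 ops/s), Cove→Machine M3 (2347 ops/s) — total 1507+1179+2391+1071+2347 = 8495 ops/s.
Column-greedy (each instance in turn goes to its best remaining tenant) gives 8298 ops/s, worse by 197.
Swapping Cove↔Ridgeline (Cove→Machine M1 2105 ops/s, Ridgeline→Machine M3 1226 ops/s) loses 87.
Every other assignment is strictly worse.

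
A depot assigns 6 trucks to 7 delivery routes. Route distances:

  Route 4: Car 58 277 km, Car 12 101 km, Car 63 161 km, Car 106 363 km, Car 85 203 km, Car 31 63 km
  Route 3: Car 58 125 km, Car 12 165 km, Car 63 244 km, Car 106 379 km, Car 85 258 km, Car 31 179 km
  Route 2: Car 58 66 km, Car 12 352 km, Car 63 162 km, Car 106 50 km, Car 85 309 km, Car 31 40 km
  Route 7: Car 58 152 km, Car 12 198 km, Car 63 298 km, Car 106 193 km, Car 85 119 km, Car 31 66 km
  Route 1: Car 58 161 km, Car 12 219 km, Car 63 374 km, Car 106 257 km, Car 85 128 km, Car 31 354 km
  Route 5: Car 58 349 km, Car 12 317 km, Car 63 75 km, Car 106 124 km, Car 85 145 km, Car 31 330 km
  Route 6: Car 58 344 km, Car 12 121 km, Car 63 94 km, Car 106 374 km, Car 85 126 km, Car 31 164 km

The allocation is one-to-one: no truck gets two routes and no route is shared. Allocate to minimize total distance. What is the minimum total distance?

Optimal: Car 58→Route 3 (125 km), Car 12→Route 4 (101 km), Car 63→Route 5 (75 km), Car 106→Route 2 (50 km), Car 85→Route 6 (126 km), Car 31→Route 7 (66 km) — total 125+101+75+50+126+66 = 543 km.
Min-entry greedy (repeatedly take the single cheapest remaining cell) gives 717 km, worse by 174.
Next-best assignment: Car 58→Route 3, Car 12→Route 4, Car 63→Route 5, Car 106→Route 2, Car 85→Route 1, Car 31→Route 7 = 545 km.
Every other assignment is strictly worse.

Minimum total: 543 km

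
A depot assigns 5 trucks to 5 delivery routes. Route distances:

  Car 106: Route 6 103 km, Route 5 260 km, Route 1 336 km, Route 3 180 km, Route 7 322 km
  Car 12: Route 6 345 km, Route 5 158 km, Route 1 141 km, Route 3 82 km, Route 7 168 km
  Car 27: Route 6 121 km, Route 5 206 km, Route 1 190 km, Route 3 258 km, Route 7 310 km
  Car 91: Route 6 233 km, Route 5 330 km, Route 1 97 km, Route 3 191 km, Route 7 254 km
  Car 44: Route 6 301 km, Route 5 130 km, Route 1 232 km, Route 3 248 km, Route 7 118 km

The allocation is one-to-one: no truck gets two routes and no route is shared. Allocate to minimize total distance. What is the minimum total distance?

Minimum total: 606 km

Optimal: Car 106→Route 6 (103 km), Car 12→Route 3 (82 km), Car 27→Route 5 (206 km), Car 91→Route 1 (97 km), Car 44→Route 7 (118 km) — total 103+82+206+97+118 = 606 km.
Column-greedy (each route in turn goes to its cheapest remaining truck) gives 722 km, worse by 116.
Swapping Car 12↔Car 91 (Car 12→Route 1 141 km, Car 91→Route 3 191 km) adds 153.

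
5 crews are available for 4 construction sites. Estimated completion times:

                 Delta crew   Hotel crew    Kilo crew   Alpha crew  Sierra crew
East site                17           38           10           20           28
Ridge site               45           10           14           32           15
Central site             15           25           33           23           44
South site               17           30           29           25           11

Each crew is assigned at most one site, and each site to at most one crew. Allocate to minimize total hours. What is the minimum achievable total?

Optimal: Kilo crew→East site (10 hours), Hotel crew→Ridge site (10 hours), Delta crew→Central site (15 hours), Sierra crew→South site (11 hours) — total 10+10+15+11 = 46 hours.
Row-greedy (each crew in turn takes its cheapest remaining site) gives 60 hours, worse by 14.
Next-best assignment: Kilo crew→East site, Hotel crew→Ridge site, Alpha crew→Central site, Sierra crew→South site = 54 hours.
No other one-to-one assignment undercuts 46 hours.

Minimum total: 46 hours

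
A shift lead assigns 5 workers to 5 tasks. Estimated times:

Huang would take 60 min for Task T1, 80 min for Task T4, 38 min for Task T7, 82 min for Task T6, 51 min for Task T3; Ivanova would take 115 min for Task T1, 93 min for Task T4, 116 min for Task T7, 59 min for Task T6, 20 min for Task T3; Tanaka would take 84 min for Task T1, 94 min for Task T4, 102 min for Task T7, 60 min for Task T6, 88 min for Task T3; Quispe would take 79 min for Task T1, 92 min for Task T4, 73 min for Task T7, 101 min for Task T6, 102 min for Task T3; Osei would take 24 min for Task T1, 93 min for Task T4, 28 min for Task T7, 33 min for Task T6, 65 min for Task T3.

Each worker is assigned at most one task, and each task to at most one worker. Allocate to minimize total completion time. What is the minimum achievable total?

Min total: 234 min

Optimal: Huang→Task T7 (38 min), Ivanova→Task T3 (20 min), Tanaka→Task T6 (60 min), Quispe→Task T4 (92 min), Osei→Task T1 (24 min) — total 38+20+60+92+24 = 234 min.
Row-greedy (each worker in turn takes its cheapest remaining task) gives 290 min, worse by 56.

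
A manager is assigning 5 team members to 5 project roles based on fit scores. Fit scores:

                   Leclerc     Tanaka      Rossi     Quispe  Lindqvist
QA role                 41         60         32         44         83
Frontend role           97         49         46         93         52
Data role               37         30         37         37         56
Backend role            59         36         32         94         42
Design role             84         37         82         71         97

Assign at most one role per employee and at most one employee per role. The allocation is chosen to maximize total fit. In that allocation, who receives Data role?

Lindqvist receives Data role.

Optimal: Leclerc→Frontend role (97 pts), Tanaka→QA role (60 pts), Rossi→Design role (82 pts), Quispe→Backend role (94 pts), Lindqvist→Data role (56 pts) — total 97+60+82+94+56 = 389 pts.
Next-best assignment: Leclerc→Frontend role, Tanaka→Data role, Rossi→Design role, Quispe→Backend role, Lindqvist→QA role = 386 pts.
Checked against all permutations: 389 pts is optimal.
Lindqvist's own top role is Design role (97 pts), but forcing Lindqvist→Design role and reassigning the rest optimally gives only 385 pts — worse by 4.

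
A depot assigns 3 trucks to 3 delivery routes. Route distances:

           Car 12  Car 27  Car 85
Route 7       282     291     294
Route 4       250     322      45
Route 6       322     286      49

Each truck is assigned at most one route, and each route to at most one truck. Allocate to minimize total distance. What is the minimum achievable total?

Minimum total: 590 km

Optimal: Car 12→Route 4 (250 km), Car 27→Route 7 (291 km), Car 85→Route 6 (49 km) — total 250+291+49 = 590 km.
Min-entry greedy (repeatedly take the single cheapest remaining cell) gives 613 km, worse by 23.
Swapping Car 85↔Car 27 (Car 85→Route 7 294 km, Car 27→Route 6 286 km) adds 240.
Checked against all permutations: 590 km is optimal.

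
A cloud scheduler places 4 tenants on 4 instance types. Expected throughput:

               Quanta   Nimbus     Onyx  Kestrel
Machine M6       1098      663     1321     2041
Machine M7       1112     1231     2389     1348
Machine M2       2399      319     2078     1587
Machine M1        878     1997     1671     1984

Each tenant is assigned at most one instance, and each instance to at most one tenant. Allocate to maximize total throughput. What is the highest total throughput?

Optimal: Quanta→Machine M2 (2399 ops/s), Nimbus→Machine M1 (1997 ops/s), Onyx→Machine M7 (2389 ops/s), Kestrel→Machine M6 (2041 ops/s) — total 2399+1997+2389+2041 = 8826 ops/s.
Next-best assignment: Quanta→Machine M2, Nimbus→Machine M6, Onyx→Machine M7, Kestrel→Machine M1 = 7435 ops/s.

Maximum total: 8826 ops/s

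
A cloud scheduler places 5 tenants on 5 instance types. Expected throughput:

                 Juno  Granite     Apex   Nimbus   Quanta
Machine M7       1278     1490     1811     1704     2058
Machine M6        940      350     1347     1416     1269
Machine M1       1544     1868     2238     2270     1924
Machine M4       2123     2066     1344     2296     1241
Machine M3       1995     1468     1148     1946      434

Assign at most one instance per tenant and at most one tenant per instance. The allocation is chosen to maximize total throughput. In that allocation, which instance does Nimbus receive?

Nimbus receives Machine M6.

Optimal: Juno→Machine M3 (1995 ops/s), Granite→Machine M4 (2066 ops/s), Apex→Machine M1 (2238 ops/s), Nimbus→Machine M6 (1416 ops/s), Quanta→Machine M7 (2058 ops/s) — total 1995+2066+2238+1416+2058 = 9773 ops/s.
Column-greedy (each instance in turn goes to its best remaining tenant) gives 9303 ops/s, worse by 470.
Next-best assignment: Juno→Machine M3, Granite→Machine M4, Apex→Machine M6, Nimbus→Machine M1, Quanta→Machine M7 = 9736 ops/s.
Swapping Juno↔Nimbus (Juno→Machine M6 940 ops/s, Nimbus→Machine M3 1946 ops/s) loses 525.
Checked against all permutations: 9773 ops/s is optimal.
Nimbus's own top instance is Machine M4 (2296 ops/s), but forcing Nimbus→Machine M4 and reassigning the rest optimally gives only 9564 ops/s — worse by 209.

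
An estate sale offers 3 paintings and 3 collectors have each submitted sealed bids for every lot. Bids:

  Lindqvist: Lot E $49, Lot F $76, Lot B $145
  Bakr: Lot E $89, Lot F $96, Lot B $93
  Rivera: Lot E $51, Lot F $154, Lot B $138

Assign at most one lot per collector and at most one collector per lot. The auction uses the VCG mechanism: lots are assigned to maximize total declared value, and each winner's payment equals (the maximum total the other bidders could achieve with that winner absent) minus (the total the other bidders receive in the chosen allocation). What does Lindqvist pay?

Efficient allocation: Lindqvist→Lot B ($145), Bakr→Lot E ($89), Rivera→Lot F ($154); total welfare W = $388.
Lindqvist receives Lot B at value $145, so the others get W − 145 = $243.
Without Lindqvist: best allocation of the remaining 2 bidders over all 3 lots is Bakr→Lot B ($93), Rivera→Lot F ($154), total $247.
VCG payment = (others' best without Lindqvist) − (others' welfare with Lindqvist) = 247 − 243 = $4.

Lindqvist pays $4.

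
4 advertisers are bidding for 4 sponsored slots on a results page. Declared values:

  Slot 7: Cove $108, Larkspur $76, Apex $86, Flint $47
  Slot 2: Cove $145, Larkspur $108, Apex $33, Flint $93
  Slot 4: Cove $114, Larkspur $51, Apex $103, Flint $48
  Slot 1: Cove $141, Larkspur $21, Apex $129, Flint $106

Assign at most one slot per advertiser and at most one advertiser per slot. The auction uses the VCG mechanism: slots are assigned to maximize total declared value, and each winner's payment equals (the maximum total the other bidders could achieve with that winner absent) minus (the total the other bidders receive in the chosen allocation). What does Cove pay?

Efficient allocation: Cove→Slot 2 ($145), Larkspur→Slot 7 ($76), Apex→Slot 4 ($103), Flint→Slot 1 ($106); total welfare W = $430.
Cove receives Slot 2 at value $145, so the others get W − 145 = $285.
Without Cove: best allocation of the remaining 3 bidders over all 4 slots is Larkspur→Slot 2 ($108), Apex→Slot 4 ($103), Flint→Slot 1 ($106), total $317.
VCG payment = (others' best without Cove) − (others' welfare with Cove) = 317 − 285 = $32.

Cove pays $32.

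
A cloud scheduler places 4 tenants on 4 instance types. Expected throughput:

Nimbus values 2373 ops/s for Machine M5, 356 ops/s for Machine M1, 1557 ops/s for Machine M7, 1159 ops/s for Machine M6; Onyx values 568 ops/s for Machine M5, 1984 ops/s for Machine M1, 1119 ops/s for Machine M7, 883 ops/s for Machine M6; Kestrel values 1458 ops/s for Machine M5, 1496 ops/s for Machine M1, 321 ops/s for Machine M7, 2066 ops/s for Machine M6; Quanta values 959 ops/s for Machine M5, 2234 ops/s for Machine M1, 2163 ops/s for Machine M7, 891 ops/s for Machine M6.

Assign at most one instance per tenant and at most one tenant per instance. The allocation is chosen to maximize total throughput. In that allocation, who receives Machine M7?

Optimal: Nimbus→Machine M5 (2373 ops/s), Onyx→Machine M1 (1984 ops/s), Kestrel→Machine M6 (2066 ops/s), Quanta→Machine M7 (2163 ops/s) — total 2373+1984+2066+2163 = 8586 ops/s.
Max-entry greedy (repeatedly take the single best remaining cell) gives 7792 ops/s, worse by 794.
Quanta's own top instance is Machine M1 (2234 ops/s), but forcing Quanta→Machine M1 and reassigning the rest optimally gives only 7792 ops/s — worse by 794.

Quanta receives Machine M7.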